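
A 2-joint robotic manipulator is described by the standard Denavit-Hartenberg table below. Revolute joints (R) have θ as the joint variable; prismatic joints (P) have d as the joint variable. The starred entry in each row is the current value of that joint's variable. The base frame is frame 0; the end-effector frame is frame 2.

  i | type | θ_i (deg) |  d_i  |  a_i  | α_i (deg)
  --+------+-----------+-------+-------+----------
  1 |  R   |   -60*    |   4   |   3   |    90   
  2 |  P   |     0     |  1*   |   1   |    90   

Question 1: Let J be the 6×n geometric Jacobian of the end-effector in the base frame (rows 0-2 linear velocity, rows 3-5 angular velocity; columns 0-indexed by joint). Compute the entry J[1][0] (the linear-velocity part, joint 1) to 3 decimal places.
axis z_0 = ẑ; lever o_n−o_0 = (1.1340,-3.9641,4.0000)
cross product → J_v[:, 0] = (3.9641,1.1340,-0.0000)
J_ω[:, 0] = z_0
entry J[1][0] = 1.1340

1.134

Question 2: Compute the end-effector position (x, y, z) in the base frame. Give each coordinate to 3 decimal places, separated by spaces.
after link 1: o_1 = (1.5000, -2.5981, 4.0000)
after link 2: o_2 = (1.1340, -3.9641, 4.0000)

1.134 -3.964 4.000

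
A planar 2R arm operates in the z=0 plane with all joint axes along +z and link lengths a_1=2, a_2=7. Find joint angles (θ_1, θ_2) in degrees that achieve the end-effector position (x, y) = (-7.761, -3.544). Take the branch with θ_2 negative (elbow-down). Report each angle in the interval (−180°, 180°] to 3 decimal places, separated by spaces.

-119.983 -45.017

cos θ_2 = (72.7931−2²−7²)/(2·2·7) = 0.7069; θ_2 = -45.0172° (elbow-down)
β = atan2(-3.5440,-7.7610) = -155.4566°; ψ = atan2(-4.9512,6.9483) = -35.4731°
θ_1 = β − ψ = -119.9835°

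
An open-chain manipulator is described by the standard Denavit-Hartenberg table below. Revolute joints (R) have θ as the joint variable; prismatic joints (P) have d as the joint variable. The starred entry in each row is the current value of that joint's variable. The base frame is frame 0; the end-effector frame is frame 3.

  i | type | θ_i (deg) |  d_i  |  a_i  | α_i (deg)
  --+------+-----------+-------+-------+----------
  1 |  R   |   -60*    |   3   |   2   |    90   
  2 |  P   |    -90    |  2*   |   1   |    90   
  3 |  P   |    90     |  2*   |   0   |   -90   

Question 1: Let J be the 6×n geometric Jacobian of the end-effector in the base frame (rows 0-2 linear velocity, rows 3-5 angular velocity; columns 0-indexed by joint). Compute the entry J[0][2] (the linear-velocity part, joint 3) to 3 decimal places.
prismatic axis z_2 = (-0.5000,0.8660,-0.0000)
J_v[:, 2] = z_2; J_ω[:, 2] = (0,0,0)
entry J[0][2] = -0.5000

-0.500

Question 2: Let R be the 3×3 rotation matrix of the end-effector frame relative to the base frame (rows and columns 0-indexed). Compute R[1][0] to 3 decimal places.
End-effector x-axis (col 0 of R) = (-0.8660,-0.5000,0.0000)
R[1][0] = -0.5000

-0.500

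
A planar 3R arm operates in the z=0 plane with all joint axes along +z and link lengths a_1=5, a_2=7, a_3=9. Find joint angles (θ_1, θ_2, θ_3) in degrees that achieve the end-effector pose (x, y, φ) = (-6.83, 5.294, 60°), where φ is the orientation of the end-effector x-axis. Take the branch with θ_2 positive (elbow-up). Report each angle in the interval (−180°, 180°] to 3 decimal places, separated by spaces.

wrist centre = target − a_3·(cos φ, sin φ) = (-11.3300, -2.5002)
cos θ_2 = (134.6200−5²−7²)/(2·5·7) = 0.8660; θ_2 = 30.0028° (elbow-up)
β = atan2(-2.5002,-11.3300) = -167.5558°; ψ = atan2(3.5003,11.0620) = 17.5587°
θ_1 = β − ψ = -185.1145°
θ_3 = φ − θ_1 − θ_2 = -144.8883° (wrapped to (-180°,180°])

174.886 30.003 -144.888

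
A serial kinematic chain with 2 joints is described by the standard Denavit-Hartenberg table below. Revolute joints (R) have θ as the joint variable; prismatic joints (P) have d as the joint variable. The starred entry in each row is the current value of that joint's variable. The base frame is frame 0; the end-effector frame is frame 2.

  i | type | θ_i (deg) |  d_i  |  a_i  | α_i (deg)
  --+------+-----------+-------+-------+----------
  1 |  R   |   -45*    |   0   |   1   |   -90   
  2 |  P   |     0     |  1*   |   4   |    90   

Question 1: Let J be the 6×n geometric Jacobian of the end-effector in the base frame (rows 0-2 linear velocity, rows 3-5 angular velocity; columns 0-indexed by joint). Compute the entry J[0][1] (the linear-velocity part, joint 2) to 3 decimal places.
0.707

prismatic axis z_1 = (0.7071,0.7071,0.0000)
J_v[:, 1] = z_1; J_ω[:, 1] = (0,0,0)
entry J[0][1] = 0.7071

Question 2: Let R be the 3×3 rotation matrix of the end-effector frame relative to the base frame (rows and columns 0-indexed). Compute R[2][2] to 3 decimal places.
1.000

End-effector z-axis (col 2 of R) = (0.0000,0.0000,1.0000)
R[2][2] = 1.0000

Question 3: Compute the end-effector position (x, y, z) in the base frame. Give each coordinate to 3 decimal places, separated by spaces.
4.243 -2.828 0.000

after link 1: o_1 = (0.7071, -0.7071, 0.0000)
after link 2: o_2 = (4.2426, -2.8284, 0.0000)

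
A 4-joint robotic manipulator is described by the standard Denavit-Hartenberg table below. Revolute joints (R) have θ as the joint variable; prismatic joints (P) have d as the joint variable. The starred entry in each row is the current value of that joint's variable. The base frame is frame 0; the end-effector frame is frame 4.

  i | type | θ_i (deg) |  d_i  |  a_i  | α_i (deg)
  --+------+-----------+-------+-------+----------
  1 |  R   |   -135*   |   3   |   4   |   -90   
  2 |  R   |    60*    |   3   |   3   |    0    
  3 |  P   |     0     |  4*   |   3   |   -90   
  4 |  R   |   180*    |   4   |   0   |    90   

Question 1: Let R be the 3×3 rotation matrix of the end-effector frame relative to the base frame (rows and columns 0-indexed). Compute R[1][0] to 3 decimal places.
End-effector x-axis (col 0 of R) = (0.3536,0.3536,0.8660)
R[1][0] = 0.3536

0.354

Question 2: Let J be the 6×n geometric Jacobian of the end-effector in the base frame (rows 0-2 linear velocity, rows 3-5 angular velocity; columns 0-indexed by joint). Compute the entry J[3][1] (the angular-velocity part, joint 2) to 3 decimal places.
0.707

axis z_1 = (0.7071,-0.7071,0.0000); lever o_n−o_1 = (5.2779,-4.6216,-7.1962)
cross product → J_v[:, 1] = (5.0884,5.0884,0.4641)
J_ω[:, 1] = z_1
entry J[3][1] = 0.7071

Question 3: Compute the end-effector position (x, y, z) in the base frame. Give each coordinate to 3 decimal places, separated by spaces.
after link 1: o_1 = (-2.8284, -2.8284, 3.0000)
after link 2: o_2 = (-1.7678, -6.0104, 0.4019)
after link 3: o_3 = (0.0000, -9.8995, -2.1962)
after link 4: o_4 = (2.4495, -7.4500, -4.1962)

2.449 -7.450 -4.196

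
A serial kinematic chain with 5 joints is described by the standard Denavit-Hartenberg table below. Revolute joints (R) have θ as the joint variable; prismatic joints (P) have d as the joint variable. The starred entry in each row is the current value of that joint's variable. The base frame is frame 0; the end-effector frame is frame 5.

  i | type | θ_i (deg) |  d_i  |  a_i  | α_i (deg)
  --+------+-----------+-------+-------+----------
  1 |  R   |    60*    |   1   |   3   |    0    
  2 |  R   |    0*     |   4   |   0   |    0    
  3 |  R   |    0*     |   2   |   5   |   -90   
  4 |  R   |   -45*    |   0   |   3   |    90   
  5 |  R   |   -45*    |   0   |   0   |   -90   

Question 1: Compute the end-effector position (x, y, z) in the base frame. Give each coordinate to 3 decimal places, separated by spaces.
5.061 8.765 9.121

after link 1: o_1 = (1.5000, 2.5981, 1.0000)
after link 2: o_2 = (1.5000, 2.5981, 5.0000)
after link 3: o_3 = (4.0000, 6.9282, 7.0000)
after link 4: o_4 = (5.0607, 8.7653, 9.1213)
after link 5: o_5 = (5.0607, 8.7653, 9.1213)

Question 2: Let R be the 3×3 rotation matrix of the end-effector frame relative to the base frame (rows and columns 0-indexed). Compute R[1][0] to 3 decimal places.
0.079

End-effector x-axis (col 0 of R) = (0.8624,0.0795,0.5000)
R[1][0] = 0.0795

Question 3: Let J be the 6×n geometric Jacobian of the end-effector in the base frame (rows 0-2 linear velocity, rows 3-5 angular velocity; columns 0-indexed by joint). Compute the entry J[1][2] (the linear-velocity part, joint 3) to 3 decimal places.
3.561

axis z_2 = (0.0000,0.0000,1.0000); lever o_n−o_2 = (3.5607,6.1672,4.1213)
cross product → J_v[:, 2] = (-6.1672,3.5607,0.0000)
J_ω[:, 2] = z_2
entry J[1][2] = 3.5607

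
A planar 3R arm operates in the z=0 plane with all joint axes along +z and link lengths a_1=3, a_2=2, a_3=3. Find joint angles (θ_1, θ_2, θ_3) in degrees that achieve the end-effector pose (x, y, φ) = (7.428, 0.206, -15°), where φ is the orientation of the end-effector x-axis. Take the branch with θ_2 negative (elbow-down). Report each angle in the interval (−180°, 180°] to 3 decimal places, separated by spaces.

wrist centre = target − a_3·(cos φ, sin φ) = (4.5302, 0.9825)
cos θ_2 = (21.4881−3²−2²)/(2·3·2) = 0.7073; θ_2 = -44.9807° (elbow-down)
β = atan2(0.9825,4.5302) = 12.2361°; ψ = atan2(-1.4137,4.4147) = -17.7569°
θ_1 = β − ψ = 29.9930°
θ_3 = φ − θ_1 − θ_2 = -0.0123° (wrapped to (-180°,180°])

29.993 -44.981 -0.012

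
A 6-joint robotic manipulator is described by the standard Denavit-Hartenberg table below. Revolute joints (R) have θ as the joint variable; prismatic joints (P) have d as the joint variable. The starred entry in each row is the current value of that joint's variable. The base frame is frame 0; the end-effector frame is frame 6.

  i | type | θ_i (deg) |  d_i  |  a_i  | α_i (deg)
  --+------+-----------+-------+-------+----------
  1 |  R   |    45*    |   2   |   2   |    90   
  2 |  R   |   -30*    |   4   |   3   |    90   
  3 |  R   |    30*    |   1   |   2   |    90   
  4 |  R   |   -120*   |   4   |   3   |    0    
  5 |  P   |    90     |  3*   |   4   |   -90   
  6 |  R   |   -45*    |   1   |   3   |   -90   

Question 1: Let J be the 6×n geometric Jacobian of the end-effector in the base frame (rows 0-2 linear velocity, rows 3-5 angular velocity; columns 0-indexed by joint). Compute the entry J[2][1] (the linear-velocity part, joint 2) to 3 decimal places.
axis z_1 = (0.7071,-0.7071,0.0000); lever o_n−o_1 = (8.7832,9.8420,-3.2243)
cross product → J_v[:, 1] = (2.2799,2.2799,13.1700)
J_ω[:, 1] = z_1
entry J[2][1] = 13.1700

13.170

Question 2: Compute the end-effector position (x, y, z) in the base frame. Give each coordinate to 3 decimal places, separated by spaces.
10.197 11.256 -1.224

after link 1: o_1 = (1.4142, 1.4142, 2.0000)
after link 2: o_2 = (6.0798, 0.4229, 0.5000)
after link 3: o_3 = (7.4940, 0.4229, -1.2321)
after link 4: o_4 = (5.8620, 4.7505, 0.6675)
after link 5: o_5 = (8.7124, 8.8257, 0.1495)
after link 6: o_6 = (10.1974, 11.2562, -1.2243)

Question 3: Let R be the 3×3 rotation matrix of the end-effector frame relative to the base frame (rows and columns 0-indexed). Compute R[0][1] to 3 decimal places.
End-effector y-axis (col 1 of R) = (-0.1358,0.2178,0.9665)
R[0][1] = -0.1358

-0.136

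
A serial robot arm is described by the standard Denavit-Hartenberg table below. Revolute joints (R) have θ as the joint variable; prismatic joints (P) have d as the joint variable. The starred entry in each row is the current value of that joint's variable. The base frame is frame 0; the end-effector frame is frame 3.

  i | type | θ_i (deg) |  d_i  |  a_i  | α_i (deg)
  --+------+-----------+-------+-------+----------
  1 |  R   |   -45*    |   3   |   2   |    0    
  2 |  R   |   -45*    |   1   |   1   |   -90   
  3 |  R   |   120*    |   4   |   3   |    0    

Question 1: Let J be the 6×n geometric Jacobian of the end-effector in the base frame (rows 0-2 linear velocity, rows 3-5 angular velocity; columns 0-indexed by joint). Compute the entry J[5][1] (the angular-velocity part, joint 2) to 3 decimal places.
axis z_1 = (0.0000,0.0000,1.0000); lever o_n−o_1 = (4.0000,0.5000,-1.5981)
cross product → J_v[:, 1] = (-0.5000,4.0000,0.0000)
J_ω[:, 1] = z_1
entry J[5][1] = 1.0000

1.000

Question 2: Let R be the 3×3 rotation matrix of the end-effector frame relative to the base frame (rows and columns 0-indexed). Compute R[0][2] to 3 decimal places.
End-effector z-axis (col 2 of R) = (1.0000,0.0000,0.0000)
R[0][2] = 1.0000

1.000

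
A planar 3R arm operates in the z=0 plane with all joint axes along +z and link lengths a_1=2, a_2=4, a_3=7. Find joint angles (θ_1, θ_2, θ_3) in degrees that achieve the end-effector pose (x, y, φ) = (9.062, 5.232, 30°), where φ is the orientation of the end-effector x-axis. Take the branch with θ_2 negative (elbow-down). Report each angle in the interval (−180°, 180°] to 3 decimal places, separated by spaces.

120.006 -120.005 29.999

wrist centre = target − a_3·(cos φ, sin φ) = (2.9998, 1.7320)
cos θ_2 = (11.9988−2²−4²)/(2·2·4) = -0.5001; θ_2 = -120.0051° (elbow-down)
β = atan2(1.7320,2.9998) = 30.0007°; ψ = atan2(-3.4639,-0.0003) = -90.0051°
θ_1 = β − ψ = 120.0059°
θ_3 = φ − θ_1 − θ_2 = 29.9993° (wrapped to (-180°,180°])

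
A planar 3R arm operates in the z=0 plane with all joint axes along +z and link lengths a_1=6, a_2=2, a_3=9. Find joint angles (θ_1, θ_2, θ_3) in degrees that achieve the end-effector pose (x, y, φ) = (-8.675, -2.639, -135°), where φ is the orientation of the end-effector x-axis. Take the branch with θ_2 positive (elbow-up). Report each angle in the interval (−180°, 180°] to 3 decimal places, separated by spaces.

wrist centre = target − a_3·(cos φ, sin φ) = (-2.3110, 3.7250)
cos θ_2 = (19.2162−6²−2²)/(2·6·2) = -0.8660; θ_2 = 149.9960° (elbow-up)
β = atan2(3.7250,-2.3110) = 121.8163°; ψ = atan2(1.0001,4.2680) = 13.1881°
θ_1 = β − ψ = 108.6281°
θ_3 = φ − θ_1 − θ_2 = -33.6241° (wrapped to (-180°,180°])

108.628 149.996 -33.624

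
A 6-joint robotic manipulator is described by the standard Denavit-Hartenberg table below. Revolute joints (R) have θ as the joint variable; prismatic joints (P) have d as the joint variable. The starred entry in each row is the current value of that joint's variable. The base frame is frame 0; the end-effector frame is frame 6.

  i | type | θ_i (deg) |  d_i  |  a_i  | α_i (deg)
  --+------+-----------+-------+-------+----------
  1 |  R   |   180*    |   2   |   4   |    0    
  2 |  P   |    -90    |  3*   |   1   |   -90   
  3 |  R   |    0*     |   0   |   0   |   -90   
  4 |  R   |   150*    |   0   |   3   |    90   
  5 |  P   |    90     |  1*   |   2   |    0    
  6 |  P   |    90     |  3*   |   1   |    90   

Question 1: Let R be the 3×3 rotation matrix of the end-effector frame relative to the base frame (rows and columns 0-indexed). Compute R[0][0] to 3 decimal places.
-0.500

End-effector x-axis (col 0 of R) = (-0.5000,0.8660,-0.0000)
R[0][0] = -0.5000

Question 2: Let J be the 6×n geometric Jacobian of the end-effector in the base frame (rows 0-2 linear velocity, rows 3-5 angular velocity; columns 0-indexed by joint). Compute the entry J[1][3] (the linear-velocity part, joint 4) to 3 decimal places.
-4.464

axis z_3 = (-0.0000,0.0000,-1.0000); lever o_n−o_3 = (4.4641,0.2679,-2.0000)
cross product → J_v[:, 3] = (0.2679,-4.4641,-0.0000)
J_ω[:, 3] = z_3
entry J[1][3] = -4.4641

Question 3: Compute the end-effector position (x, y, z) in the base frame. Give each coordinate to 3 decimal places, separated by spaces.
after link 1: o_1 = (-4.0000, 0.0000, 2.0000)
after link 2: o_2 = (-4.0000, 1.0000, 5.0000)
after link 3: o_3 = (-4.0000, 1.0000, 5.0000)
after link 4: o_4 = (-2.5000, -1.5981, 5.0000)
after link 5: o_5 = (-1.6340, -1.0981, 3.0000)
after link 6: o_6 = (0.4641, 1.2679, 3.0000)

0.464 1.268 3.000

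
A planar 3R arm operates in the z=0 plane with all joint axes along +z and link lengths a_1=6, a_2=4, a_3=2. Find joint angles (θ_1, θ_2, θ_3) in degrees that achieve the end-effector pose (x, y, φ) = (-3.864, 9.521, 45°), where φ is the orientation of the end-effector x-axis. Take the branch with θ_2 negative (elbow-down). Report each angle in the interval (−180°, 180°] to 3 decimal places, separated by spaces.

wrist centre = target − a_3·(cos φ, sin φ) = (-5.2782, 8.1068)
cos θ_2 = (93.5795−6²−4²)/(2·6·4) = 0.8662; θ_2 = -29.9754° (elbow-down)
β = atan2(8.1068,-5.2782) = 123.0676°; ψ = atan2(-1.9985,9.4650) = -11.9228°
θ_1 = β − ψ = 134.9904°
θ_3 = φ − θ_1 − θ_2 = -60.0150° (wrapped to (-180°,180°])

134.990 -29.975 -60.015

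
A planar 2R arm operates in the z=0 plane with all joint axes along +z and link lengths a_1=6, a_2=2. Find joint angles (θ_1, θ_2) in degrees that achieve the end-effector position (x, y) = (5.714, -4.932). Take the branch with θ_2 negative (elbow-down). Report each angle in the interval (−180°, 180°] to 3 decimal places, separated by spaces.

cos θ_2 = (56.9744−6²−2²)/(2·6·2) = 0.7073; θ_2 = -44.9870° (elbow-down)
β = atan2(-4.9320,5.7140) = -40.7989°; ψ = atan2(-1.4139,7.4145) = -10.7962°
θ_1 = β − ψ = -30.0027°

-30.003 -44.987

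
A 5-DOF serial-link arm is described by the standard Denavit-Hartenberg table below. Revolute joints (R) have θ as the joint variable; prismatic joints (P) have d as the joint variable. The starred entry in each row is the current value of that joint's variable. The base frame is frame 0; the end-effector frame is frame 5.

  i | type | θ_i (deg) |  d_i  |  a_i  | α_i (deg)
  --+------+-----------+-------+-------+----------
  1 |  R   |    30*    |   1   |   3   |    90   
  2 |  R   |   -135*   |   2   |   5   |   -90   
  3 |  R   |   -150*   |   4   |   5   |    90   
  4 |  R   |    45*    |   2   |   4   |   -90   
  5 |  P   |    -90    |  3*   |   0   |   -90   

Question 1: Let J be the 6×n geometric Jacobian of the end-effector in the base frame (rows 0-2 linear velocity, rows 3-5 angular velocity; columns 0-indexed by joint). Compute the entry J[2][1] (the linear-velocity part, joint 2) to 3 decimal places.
6.995

axis z_1 = (0.5000,-0.8660,0.0000); lever o_n−o_1 = (7.6185,0.7941,-5.6620)
cross product → J_v[:, 1] = (4.9034,2.8310,6.9949)
J_ω[:, 1] = z_1
entry J[2][1] = 6.9949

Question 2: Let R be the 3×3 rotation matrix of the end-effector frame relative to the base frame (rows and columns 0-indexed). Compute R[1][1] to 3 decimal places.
End-effector y-axis (col 1 of R) = (0.1188,-0.3397,0.9330)
R[1][1] = -0.3397

-0.340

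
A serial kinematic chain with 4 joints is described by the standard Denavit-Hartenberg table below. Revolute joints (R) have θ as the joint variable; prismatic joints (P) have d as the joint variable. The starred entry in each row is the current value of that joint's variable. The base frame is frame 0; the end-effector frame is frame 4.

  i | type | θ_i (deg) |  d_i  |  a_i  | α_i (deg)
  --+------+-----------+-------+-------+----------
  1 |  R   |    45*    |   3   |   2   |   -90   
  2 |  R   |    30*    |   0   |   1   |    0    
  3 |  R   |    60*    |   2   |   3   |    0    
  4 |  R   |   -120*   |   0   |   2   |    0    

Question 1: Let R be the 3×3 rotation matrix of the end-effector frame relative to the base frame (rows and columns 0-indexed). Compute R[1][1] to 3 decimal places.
0.354

End-effector y-axis (col 1 of R) = (0.3536,0.3536,-0.8660)
R[1][1] = 0.3536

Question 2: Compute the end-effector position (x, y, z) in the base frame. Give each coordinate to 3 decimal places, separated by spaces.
1.837 4.666 0.500

after link 1: o_1 = (1.4142, 1.4142, 3.0000)
after link 2: o_2 = (2.0266, 2.0266, 2.5000)
after link 3: o_3 = (0.6124, 3.4408, -0.5000)
after link 4: o_4 = (1.8371, 4.6655, 0.5000)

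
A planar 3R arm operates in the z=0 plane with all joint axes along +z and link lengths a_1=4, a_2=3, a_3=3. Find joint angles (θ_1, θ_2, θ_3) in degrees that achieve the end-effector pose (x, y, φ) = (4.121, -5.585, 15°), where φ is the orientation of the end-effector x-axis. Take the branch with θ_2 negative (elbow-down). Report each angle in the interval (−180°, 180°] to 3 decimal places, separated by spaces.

-59.993 -45.021 120.014

wrist centre = target − a_3·(cos φ, sin φ) = (1.2232, -6.3615)
cos θ_2 = (41.9644−4²−3²)/(2·4·3) = 0.7069; θ_2 = -45.0208° (elbow-down)
β = atan2(-6.3615,1.2232) = -79.1156°; ψ = atan2(-2.1221,6.1206) = -19.1222°
θ_1 = β − ψ = -59.9934°
θ_3 = φ − θ_1 − θ_2 = 120.0142° (wrapped to (-180°,180°])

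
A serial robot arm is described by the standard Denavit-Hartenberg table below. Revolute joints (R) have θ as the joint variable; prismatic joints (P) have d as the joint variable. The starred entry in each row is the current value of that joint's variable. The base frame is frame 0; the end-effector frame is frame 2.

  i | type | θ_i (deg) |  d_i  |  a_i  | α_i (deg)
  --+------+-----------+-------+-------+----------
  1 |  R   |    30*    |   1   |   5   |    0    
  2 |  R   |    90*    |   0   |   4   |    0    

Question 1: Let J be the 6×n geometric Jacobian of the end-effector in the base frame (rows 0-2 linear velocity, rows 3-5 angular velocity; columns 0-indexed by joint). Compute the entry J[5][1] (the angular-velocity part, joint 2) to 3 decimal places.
axis z_1 = (0.0000,0.0000,1.0000); lever o_n−o_1 = (-2.0000,3.4641,0.0000)
cross product → J_v[:, 1] = (-3.4641,-2.0000,0.0000)
J_ω[:, 1] = z_1
entry J[5][1] = 1.0000

1.000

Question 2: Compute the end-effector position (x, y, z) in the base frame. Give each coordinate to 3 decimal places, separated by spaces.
2.330 5.964 1.000

after link 1: o_1 = (4.3301, 2.5000, 1.0000)
after link 2: o_2 = (2.3301, 5.9641, 1.0000)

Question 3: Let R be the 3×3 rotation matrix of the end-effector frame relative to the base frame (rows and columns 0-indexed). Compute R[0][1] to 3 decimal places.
End-effector y-axis (col 1 of R) = (-0.8660,-0.5000,0.0000)
R[0][1] = -0.8660

-0.866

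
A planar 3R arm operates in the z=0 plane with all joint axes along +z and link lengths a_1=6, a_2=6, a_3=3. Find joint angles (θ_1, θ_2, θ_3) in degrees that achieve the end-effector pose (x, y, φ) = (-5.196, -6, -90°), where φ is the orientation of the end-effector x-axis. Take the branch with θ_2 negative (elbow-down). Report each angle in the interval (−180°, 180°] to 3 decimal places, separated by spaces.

-89.999 -120.001 120.000

wrist centre = target − a_3·(cos φ, sin φ) = (-5.1960, -3.0000)
cos θ_2 = (35.9984−6²−6²)/(2·6·6) = -0.5000; θ_2 = -120.0015° (elbow-down)
β = atan2(-3.0000,-5.1960) = -149.9993°; ψ = atan2(-5.1961,2.9999) = -60.0007°
θ_1 = β − ψ = -89.9985°
θ_3 = φ − θ_1 − θ_2 = 120.0000° (wrapped to (-180°,180°])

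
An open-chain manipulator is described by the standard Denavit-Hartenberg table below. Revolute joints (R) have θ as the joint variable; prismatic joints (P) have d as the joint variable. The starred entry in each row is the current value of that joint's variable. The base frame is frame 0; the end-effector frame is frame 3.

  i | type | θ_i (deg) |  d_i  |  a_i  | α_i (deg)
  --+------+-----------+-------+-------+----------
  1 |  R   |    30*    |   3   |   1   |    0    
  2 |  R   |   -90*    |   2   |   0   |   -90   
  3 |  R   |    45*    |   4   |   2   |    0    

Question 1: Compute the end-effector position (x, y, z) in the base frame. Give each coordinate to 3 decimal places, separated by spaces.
after link 1: o_1 = (0.8660, 0.5000, 3.0000)
after link 2: o_2 = (0.8660, 0.5000, 5.0000)
after link 3: o_3 = (5.0372, 1.2753, 3.5858)

5.037 1.275 3.586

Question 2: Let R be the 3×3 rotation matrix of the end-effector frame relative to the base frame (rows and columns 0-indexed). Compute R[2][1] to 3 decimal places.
End-effector y-axis (col 1 of R) = (-0.3536,0.6124,-0.7071)
R[2][1] = -0.7071

-0.707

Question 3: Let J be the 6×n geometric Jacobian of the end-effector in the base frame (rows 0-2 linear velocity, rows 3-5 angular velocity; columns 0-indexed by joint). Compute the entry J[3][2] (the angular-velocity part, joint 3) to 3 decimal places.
axis z_2 = (0.8660,0.5000,0.0000); lever o_n−o_2 = (4.1712,0.7753,-1.4142)
cross product → J_v[:, 2] = (-0.7071,1.2247,-1.4142)
J_ω[:, 2] = z_2
entry J[3][2] = 0.8660

0.866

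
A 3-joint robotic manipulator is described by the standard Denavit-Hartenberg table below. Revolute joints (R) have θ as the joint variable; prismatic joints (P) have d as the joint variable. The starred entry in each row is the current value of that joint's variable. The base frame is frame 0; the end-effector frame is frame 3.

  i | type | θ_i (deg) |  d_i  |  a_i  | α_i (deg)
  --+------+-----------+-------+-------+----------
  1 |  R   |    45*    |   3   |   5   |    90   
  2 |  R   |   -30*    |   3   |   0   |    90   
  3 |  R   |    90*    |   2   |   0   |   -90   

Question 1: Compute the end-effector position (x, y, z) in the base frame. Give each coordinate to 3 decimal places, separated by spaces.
4.950 0.707 1.268

after link 1: o_1 = (3.5355, 3.5355, 3.0000)
after link 2: o_2 = (5.6569, 1.4142, 3.0000)
after link 3: o_3 = (4.9497, 0.7071, 1.2679)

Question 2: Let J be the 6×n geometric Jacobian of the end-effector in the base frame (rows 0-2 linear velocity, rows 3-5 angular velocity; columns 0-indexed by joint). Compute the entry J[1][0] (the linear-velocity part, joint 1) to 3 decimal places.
axis z_0 = ẑ; lever o_n−o_0 = (4.9497,0.7071,1.2679)
cross product → J_v[:, 0] = (-0.7071,4.9497,0.0000)
J_ω[:, 0] = z_0
entry J[1][0] = 4.9497

4.950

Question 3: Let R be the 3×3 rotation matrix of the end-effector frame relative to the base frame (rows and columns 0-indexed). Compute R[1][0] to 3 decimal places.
End-effector x-axis (col 0 of R) = (0.7071,-0.7071,0.0000)
R[1][0] = -0.7071

-0.707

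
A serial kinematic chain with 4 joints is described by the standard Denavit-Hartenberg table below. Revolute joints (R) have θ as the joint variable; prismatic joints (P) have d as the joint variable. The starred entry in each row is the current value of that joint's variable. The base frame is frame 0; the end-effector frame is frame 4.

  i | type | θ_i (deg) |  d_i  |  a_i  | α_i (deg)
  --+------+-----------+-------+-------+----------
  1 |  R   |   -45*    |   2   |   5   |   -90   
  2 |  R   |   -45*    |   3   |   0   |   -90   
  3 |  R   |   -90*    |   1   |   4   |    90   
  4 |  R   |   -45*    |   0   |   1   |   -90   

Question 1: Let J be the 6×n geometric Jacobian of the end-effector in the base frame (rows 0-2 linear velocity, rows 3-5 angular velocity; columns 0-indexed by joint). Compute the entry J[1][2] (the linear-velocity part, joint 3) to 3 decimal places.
-2.354

axis z_2 = (0.5000,-0.5000,-0.7071); lever o_n−o_2 = (3.4749,3.1820,-0.2071)
cross product → J_v[:, 2] = (2.3536,-2.3536,3.3284)
J_ω[:, 2] = z_2
entry J[1][2] = -2.3536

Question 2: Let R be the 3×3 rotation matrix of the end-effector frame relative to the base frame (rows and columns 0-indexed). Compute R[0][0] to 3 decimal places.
End-effector x-axis (col 0 of R) = (0.1464,0.8536,0.5000)
R[0][0] = 0.1464

0.146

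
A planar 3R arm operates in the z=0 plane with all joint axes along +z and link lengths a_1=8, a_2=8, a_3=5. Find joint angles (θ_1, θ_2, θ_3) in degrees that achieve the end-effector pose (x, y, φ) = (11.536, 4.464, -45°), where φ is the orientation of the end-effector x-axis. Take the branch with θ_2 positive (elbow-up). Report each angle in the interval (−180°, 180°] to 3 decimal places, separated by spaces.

wrist centre = target − a_3·(cos φ, sin φ) = (8.0005, 7.9995)
cos θ_2 = (128.0000−8²−8²)/(2·8·8) = 0.0000; θ_2 = 90.0000° (elbow-up)
β = atan2(7.9995,8.0005) = 44.9967°; ψ = atan2(8.0000,8.0000) = 45.0000°
θ_1 = β − ψ = -0.0033°
θ_3 = φ − θ_1 − θ_2 = -134.9967° (wrapped to (-180°,180°])

-0.003 90.000 -134.997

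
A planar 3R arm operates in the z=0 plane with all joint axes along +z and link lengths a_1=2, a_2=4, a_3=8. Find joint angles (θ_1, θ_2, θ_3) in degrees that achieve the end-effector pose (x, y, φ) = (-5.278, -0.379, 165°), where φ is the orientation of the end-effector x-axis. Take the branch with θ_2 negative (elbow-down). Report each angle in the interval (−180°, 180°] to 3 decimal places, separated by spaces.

44.999 -120.000 -119.998

wrist centre = target − a_3·(cos φ, sin φ) = (2.4494, -2.4496)
cos θ_2 = (11.9999−2²−4²)/(2·2·4) = -0.5000; θ_2 = -120.0004° (elbow-down)
β = atan2(-2.4496,2.4494) = -45.0017°; ψ = atan2(-3.4641,-0.0000) = -90.0004°
θ_1 = β − ψ = 44.9987°
θ_3 = φ − θ_1 − θ_2 = -119.9983° (wrapped to (-180°,180°])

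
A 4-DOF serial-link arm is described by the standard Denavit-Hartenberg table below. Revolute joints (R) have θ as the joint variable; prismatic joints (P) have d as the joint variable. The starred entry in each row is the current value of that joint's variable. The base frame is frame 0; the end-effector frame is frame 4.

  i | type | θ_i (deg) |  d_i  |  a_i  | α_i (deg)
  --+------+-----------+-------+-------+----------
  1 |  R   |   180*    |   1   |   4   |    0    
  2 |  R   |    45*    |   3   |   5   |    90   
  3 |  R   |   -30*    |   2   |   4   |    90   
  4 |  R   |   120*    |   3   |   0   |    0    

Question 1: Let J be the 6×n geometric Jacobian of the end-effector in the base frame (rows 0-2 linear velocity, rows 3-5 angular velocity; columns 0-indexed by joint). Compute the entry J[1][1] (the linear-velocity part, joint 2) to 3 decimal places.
axis z_1 = (0.0000,0.0000,1.0000); lever o_n−o_1 = (-6.3386,-3.5101,-1.5981)
cross product → J_v[:, 1] = (3.5101,-6.3386,0.0000)
J_ω[:, 1] = z_1
entry J[1][1] = -6.3386

-6.339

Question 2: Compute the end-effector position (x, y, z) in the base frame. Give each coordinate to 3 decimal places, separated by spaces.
-10.339 -3.510 -0.598

after link 1: o_1 = (-4.0000, 0.0000, 1.0000)
after link 2: o_2 = (-7.5355, -3.5355, 4.0000)
after link 3: o_3 = (-11.3992, -4.5708, 2.0000)
after link 4: o_4 = (-10.3386, -3.5101, -0.5981)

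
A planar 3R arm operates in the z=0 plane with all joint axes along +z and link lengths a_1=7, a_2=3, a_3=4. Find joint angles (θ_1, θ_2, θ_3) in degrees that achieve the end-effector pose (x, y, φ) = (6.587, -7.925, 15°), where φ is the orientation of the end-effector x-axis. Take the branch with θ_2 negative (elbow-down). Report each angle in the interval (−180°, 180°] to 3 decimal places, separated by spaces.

-60.004 -44.991 119.996

wrist centre = target − a_3·(cos φ, sin φ) = (2.7233, -8.9603)
cos θ_2 = (87.7029−7²−3²)/(2·7·3) = 0.7072; θ_2 = -44.9915° (elbow-down)
β = atan2(-8.9603,2.7233) = -73.0944°; ψ = atan2(-2.1210,9.1216) = -13.0901°
θ_1 = β − ψ = -60.0043°
θ_3 = φ − θ_1 − θ_2 = 119.9958° (wrapped to (-180°,180°])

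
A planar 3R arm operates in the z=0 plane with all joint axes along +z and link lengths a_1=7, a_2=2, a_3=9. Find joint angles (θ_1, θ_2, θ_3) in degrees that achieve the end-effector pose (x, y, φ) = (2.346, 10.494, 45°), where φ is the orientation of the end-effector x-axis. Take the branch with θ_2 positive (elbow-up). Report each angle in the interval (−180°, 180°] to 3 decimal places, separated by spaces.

120.004 134.999 149.996

wrist centre = target − a_3·(cos φ, sin φ) = (-4.0180, 4.1300)
cos θ_2 = (33.2012−7²−2²)/(2·7·2) = -0.7071; θ_2 = 134.9994° (elbow-up)
β = atan2(4.1300,-4.0180) = 134.2119°; ψ = atan2(1.4142,5.5858) = 14.2078°
θ_1 = β − ψ = 120.0042°
θ_3 = φ − θ_1 − θ_2 = 149.9965° (wrapped to (-180°,180°])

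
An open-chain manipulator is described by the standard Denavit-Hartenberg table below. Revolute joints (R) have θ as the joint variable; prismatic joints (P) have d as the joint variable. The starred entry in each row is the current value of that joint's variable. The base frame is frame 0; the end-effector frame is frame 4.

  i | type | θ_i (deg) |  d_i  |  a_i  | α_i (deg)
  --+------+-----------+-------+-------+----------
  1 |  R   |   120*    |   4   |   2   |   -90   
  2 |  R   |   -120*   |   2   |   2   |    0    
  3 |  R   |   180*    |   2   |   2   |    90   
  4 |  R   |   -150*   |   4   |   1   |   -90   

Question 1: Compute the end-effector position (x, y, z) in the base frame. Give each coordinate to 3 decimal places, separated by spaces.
-5.547 2.607 6.750

after link 1: o_1 = (-1.0000, 1.7321, 4.0000)
after link 2: o_2 = (-2.2321, -0.1340, 5.7321)
after link 3: o_3 = (-4.4641, -0.2679, 4.0000)
after link 4: o_4 = (-5.5466, 2.6071, 6.7500)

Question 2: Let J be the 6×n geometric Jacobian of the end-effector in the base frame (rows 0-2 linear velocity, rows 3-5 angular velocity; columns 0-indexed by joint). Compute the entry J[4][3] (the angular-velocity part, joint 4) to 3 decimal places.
axis z_3 = (-0.4330,0.7500,0.5000); lever o_n−o_3 = (-1.0825,2.8750,2.7500)
cross product → J_v[:, 3] = (0.6250,0.6495,-0.4330)
J_ω[:, 3] = z_3
entry J[4][3] = 0.7500

0.750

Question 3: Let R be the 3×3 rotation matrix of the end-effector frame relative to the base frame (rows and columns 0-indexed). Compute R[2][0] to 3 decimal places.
0.750

End-effector x-axis (col 0 of R) = (0.6495,-0.1250,0.7500)
R[2][0] = 0.7500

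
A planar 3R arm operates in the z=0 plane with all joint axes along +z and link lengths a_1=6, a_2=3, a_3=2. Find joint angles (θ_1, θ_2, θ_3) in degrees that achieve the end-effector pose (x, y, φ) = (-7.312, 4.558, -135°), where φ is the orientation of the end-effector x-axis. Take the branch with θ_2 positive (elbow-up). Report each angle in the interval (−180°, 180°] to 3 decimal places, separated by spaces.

wrist centre = target − a_3·(cos φ, sin φ) = (-5.8978, 5.9722)
cos θ_2 = (70.4512−6²−3²)/(2·6·3) = 0.7070; θ_2 = 45.0104° (elbow-up)
β = atan2(5.9722,-5.8978) = 134.6407°; ψ = atan2(2.1217,8.1209) = 14.6420°
θ_1 = β − ψ = 119.9987°
θ_3 = φ − θ_1 − θ_2 = 59.9909° (wrapped to (-180°,180°])

119.999 45.010 59.991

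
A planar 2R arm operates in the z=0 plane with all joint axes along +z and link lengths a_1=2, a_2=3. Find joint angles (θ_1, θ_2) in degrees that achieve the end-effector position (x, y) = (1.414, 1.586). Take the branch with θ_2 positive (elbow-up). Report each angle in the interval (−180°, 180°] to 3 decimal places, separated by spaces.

cos θ_2 = (4.5148−2²−3²)/(2·2·3) = -0.7071; θ_2 = 134.9995° (elbow-up)
β = atan2(1.5860,1.4140) = 48.2814°; ψ = atan2(2.1213,-0.1213) = 93.2727°
θ_1 = β − ψ = -44.9913°

-44.991 135.000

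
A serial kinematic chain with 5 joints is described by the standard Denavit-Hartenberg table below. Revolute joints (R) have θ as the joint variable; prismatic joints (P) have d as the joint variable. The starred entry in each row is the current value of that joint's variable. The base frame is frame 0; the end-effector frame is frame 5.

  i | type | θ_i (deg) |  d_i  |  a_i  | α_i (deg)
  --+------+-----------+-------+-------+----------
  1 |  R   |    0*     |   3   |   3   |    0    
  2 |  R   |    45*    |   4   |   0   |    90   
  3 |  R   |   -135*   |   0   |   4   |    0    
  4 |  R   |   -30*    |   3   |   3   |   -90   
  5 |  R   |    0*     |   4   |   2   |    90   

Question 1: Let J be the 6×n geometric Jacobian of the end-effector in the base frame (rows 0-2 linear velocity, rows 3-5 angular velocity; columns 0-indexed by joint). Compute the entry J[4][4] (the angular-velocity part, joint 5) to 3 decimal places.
axis z_4 = (0.1830,0.1830,-0.9659); lever o_n−o_4 = (-0.6340,-0.6340,-4.3813)
cross product → J_v[:, 4] = (-1.4142,1.4142,-0.0000)
J_ω[:, 4] = z_4
entry J[4][4] = 0.1830

0.183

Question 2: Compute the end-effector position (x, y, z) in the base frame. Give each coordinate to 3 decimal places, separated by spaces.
0.438 -6.804 -0.986

after link 1: o_1 = (3.0000, 0.0000, 3.0000)
after link 2: o_2 = (3.0000, 0.0000, 7.0000)
after link 3: o_3 = (1.0000, -2.0000, 4.1716)
after link 4: o_4 = (1.0723, -6.1704, 3.3951)
after link 5: o_5 = (0.4383, -6.8043, -0.9862)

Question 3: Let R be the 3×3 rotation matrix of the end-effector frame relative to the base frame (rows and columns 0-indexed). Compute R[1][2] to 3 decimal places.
End-effector z-axis (col 2 of R) = (0.7071,-0.7071,0.0000)
R[1][2] = -0.7071

-0.707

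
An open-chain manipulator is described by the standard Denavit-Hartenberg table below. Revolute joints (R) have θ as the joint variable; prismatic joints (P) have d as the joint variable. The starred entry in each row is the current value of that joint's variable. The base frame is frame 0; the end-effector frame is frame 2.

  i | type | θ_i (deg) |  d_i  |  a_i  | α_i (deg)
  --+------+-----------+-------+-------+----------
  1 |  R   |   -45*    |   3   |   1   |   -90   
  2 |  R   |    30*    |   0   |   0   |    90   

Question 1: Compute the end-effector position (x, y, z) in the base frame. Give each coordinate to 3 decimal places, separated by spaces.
after link 1: o_1 = (0.7071, -0.7071, 3.0000)
after link 2: o_2 = (0.7071, -0.7071, 3.0000)

0.707 -0.707 3.000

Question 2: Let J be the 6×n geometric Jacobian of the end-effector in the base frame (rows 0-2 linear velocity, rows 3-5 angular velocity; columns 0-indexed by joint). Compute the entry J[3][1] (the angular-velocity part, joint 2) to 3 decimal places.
axis z_1 = (0.7071,0.7071,0.0000); lever o_n−o_1 = (0.0000,0.0000,0.0000)
cross product → J_v[:, 1] = (0.0000,0.0000,0.0000)
J_ω[:, 1] = z_1
entry J[3][1] = 0.7071

0.707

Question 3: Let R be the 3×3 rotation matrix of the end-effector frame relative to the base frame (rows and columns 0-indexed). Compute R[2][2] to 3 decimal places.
End-effector z-axis (col 2 of R) = (0.3536,-0.3536,0.8660)
R[2][2] = 0.8660

0.866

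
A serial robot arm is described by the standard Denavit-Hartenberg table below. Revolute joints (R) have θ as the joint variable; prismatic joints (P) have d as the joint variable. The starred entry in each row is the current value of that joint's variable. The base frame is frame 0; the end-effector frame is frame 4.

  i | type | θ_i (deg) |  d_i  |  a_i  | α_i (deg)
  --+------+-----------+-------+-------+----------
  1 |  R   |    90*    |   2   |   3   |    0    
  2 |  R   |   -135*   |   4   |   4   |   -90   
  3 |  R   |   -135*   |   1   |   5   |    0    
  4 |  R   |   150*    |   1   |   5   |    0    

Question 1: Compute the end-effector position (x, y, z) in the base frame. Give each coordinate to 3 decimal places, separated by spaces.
5.158 0.671 8.241

after link 1: o_1 = (0.0000, 3.0000, 2.0000)
after link 2: o_2 = (2.8284, 0.1716, 6.0000)
after link 3: o_3 = (1.0355, 3.3787, 9.5355)
after link 4: o_4 = (5.1577, 0.6707, 8.2414)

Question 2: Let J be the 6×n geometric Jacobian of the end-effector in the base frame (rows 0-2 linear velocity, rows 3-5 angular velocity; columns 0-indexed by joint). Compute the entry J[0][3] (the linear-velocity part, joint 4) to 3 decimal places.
-0.915

axis z_3 = (0.7071,0.7071,0.0000); lever o_n−o_3 = (4.1222,-2.7080,-1.2941)
cross product → J_v[:, 3] = (-0.9151,0.9151,-4.8296)
J_ω[:, 3] = z_3
entry J[0][3] = -0.9151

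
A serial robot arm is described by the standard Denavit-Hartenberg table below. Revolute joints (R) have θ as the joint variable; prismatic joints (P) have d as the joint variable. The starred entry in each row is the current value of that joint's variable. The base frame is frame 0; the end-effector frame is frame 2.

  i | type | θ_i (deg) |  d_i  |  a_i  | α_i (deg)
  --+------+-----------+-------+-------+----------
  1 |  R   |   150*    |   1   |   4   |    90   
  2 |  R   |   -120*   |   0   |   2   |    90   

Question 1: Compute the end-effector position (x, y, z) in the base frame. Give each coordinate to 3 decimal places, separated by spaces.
-2.598 1.500 -0.732

after link 1: o_1 = (-3.4641, 2.0000, 1.0000)
after link 2: o_2 = (-2.5981, 1.5000, -0.7321)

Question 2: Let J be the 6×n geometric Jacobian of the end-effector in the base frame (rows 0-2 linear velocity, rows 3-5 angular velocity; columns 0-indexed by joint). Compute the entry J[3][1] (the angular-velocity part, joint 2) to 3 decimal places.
0.500

axis z_1 = (0.5000,0.8660,0.0000); lever o_n−o_1 = (0.8660,-0.5000,-1.7321)
cross product → J_v[:, 1] = (-1.5000,0.8660,-1.0000)
J_ω[:, 1] = z_1
entry J[3][1] = 0.5000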